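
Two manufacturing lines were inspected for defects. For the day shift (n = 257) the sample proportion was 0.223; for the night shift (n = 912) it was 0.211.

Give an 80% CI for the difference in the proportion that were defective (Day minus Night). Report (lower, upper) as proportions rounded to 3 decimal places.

(-0.026, 0.050)

SE₁ = √(p̂₁(1−p̂₁)/n₁) = √(0.2230·0.7770/257) = 0.02597; SE₂ = √(0.2110·0.7890/912) = 0.01351.
Independent samples: SE of the difference = √(SE₁² + SE₂²) = √(0.0006744409 + 0.0001825201) = 0.02927.
z* for 80% confidence is 1.282, so the margin of error is 1.282 × 0.02927 = 0.03752.
Point estimate p̂₁ − p̂₂ = 0.2230 − 0.2110 = 0.0120.
0.0120 ± 0.03752 → (-0.026, 0.050).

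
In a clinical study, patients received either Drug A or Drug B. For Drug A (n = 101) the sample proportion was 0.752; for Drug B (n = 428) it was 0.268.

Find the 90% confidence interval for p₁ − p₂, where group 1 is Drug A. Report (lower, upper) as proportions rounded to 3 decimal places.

(0.405, 0.563)

Each SE is √(p̂(1−p̂)/n): √(0.7520·0.2480/101) = 0.04297 and √(0.2680·0.7320/428) = 0.02141.
SE(p̂₁ − p̂₂) = √(SE₁² + SE₂²) = √(0.0018464209 + 0.0004583881) = 0.04801, since the two samples are independent.
At 90% confidence z* = 1.645; margin = 1.645 × 0.04801 = 0.07898.
The difference is 0.7520 − 0.2680 = 0.4840, so the interval is 0.4840 ± 0.07898 = (0.405, 0.563).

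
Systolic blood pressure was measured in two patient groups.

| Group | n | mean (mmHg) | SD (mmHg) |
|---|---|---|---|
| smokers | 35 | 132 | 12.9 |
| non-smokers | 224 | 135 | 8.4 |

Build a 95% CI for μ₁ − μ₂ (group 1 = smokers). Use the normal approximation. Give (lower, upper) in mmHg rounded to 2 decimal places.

(-7.41, 1.41)

Standard errors of each mean: 12.9/√35 = 2.1805 and 8.4/√224 = 0.5612.
SE(x̄₁ − x̄₂) = √(2.1805² + 0.5612²) = 2.2516 for independent samples with unequal variances.
With z* = 1.960, the margin is 1.960 × 2.2516 = 4.4131.
x̄₁ − x̄₂ = 132 − 135 = -3.0000; the interval is -3.0000 ± 4.4131 = (-7.41, 1.41).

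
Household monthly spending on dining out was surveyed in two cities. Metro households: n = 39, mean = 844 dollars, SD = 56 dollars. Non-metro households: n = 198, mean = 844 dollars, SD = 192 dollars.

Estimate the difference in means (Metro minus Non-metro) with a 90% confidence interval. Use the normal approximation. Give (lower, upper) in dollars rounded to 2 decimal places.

(-26.86, 26.86)

Standard errors of each mean: 56/√39 = 8.9672 and 192/√198 = 13.6448.
SE(x̄₁ − x̄₂) = √(8.9672² + 13.6448²) = 16.3276 for independent samples with unequal variances.
With z* = 1.645, the margin is 1.645 × 16.3276 = 26.8589.
x̄₁ − x̄₂ = 844 − 844 = 0.0000; the interval is 0.0000 ± 26.8589 = (-26.86, 26.86).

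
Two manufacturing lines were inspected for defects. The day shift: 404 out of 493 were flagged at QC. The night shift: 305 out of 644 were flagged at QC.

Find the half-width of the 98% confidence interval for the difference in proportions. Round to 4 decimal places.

0.0610

Sample proportions: 404/493 = 0.8195, 305/644 = 0.4736.
Each SE is √(p̂(1−p̂)/n): √(0.8195·0.1805/493) = 0.01732 and √(0.4736·0.5264/644) = 0.01968.
SE(p̂₁ − p̂₂) = √(SE₁² + SE₂²) = √(0.0002999824 + 0.0003873024) = 0.02622, since the two samples are independent.
At 98% confidence z* = 2.326; margin = 2.326 × 0.02622 = 0.06099.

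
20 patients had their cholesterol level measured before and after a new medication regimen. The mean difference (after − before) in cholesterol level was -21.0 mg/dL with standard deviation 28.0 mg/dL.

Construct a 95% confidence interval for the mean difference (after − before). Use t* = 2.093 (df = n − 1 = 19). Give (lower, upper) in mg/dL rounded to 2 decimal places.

(-34.10, -7.90)

Paired design: SE = s_d/√n = 28.0/√20 = 6.2610.
t* = 2.093; margin of error = 2.093 × 6.2610 = 13.1043.
-21.0 ± 13.1043 → (-34.10, -7.90).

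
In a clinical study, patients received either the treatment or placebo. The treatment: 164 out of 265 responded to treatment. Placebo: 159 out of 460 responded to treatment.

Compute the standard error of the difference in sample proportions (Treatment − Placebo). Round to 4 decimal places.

Sample proportions: 164/265 = 0.6189, 159/460 = 0.3457.
Each SE is √(p̂(1−p̂)/n): √(0.6189·0.3811/265) = 0.02983 and √(0.3457·0.6543/460) = 0.02217.
SE(p̂₁ − p̂₂) = √(SE₁² + SE₂²) = √(0.0008898289 + 0.0004915089) = 0.03717, since the two samples are independent.

0.0372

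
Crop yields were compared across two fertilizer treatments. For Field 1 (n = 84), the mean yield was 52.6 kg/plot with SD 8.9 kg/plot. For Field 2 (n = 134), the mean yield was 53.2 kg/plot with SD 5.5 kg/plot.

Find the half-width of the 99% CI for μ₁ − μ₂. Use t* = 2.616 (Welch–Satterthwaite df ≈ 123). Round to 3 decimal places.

2.828

Standard errors of each mean: 8.9/√84 = 0.9711 and 5.5/√134 = 0.4751.
SE(x̄₁ − x̄₂) = √(0.9711² + 0.4751²) = 1.0811 for independent samples with unequal variances.
With t* = 2.616, the margin is 2.616 × 1.0811 = 2.8282.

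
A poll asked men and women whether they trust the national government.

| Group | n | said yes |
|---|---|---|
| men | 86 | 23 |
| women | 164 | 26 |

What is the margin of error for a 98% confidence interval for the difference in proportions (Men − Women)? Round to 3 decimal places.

Sample proportions: 23/86 = 0.2674, 26/164 = 0.1585.
Each SE is √(p̂(1−p̂)/n): √(0.2674·0.7326/86) = 0.04773 and √(0.1585·0.8415/164) = 0.02852.
SE(p̂₁ − p̂₂) = √(SE₁² + SE₂²) = √(0.0022781529 + 0.0008133904) = 0.05560, since the two samples are independent.
At 98% confidence z* = 2.326; margin = 2.326 × 0.05560 = 0.12933.

0.129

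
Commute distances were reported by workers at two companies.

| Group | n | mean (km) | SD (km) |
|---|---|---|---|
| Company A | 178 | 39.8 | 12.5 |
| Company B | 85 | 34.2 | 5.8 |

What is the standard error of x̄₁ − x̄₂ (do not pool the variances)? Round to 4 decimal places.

1.1285

SE₁ = s₁/√n₁ = 12.5/√178 = 0.9369; SE₂ = 5.8/√85 = 0.6291.
Independent samples, unequal variances: SE_diff = √(SE₁² + SE₂²) = √(0.87778161 + 0.39576681) = 1.1285.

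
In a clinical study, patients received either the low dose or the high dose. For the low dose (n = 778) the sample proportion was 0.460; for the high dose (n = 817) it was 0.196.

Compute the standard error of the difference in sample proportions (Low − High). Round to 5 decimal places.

The two standard errors are √(0.4600×0.5400/778) = 0.01787 and √(0.1960×0.8040/817) = 0.01389.
Because the samples are independent, SE_diff = √(0.01787² + 0.01389²) = 0.02263.

0.02263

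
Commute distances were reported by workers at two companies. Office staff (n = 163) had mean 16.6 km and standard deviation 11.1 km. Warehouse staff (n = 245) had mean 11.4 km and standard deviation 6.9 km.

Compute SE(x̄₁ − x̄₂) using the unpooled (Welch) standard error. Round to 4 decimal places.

0.9748

Per-group SEs: s₁/√n₁ = 11.1/√163 = 0.8694, s₂/√n₂ = 6.9/√245 = 0.4408.
Unpooled SE of the difference: √(0.75585636 + 0.19430464) = 0.9748.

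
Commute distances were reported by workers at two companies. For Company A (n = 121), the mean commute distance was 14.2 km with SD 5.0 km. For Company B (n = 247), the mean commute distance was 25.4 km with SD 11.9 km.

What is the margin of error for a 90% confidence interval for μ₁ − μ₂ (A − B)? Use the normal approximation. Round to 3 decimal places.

Per-group SEs: s₁/√n₁ = 5.0/√121 = 0.4545, s₂/√n₂ = 11.9/√247 = 0.7572.
Unpooled SE of the difference: √(0.20657025 + 0.57335184) = 0.8831.
Margin of error = z* · SE = 1.645 × 0.8831 = 1.4527.

1.453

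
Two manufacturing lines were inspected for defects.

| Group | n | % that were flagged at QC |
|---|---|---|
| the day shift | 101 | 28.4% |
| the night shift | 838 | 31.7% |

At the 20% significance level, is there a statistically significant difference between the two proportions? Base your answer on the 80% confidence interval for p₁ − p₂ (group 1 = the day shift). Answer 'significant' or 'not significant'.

not significant

SE₁ = √(p̂₁(1−p̂₁)/n₁) = √(0.2840·0.7160/101) = 0.04487; SE₂ = √(0.3170·0.6830/838) = 0.01607.
Independent samples: SE of the difference = √(SE₁² + SE₂²) = √(0.0020133169 + 0.0002582449) = 0.04766.
z* for 80% confidence is 1.282, so the margin of error is 1.282 × 0.04766 = 0.06110.
Point estimate p̂₁ − p̂₂ = 0.2840 − 0.3170 = -0.0330.
-0.0330 ± 0.06110 → (-0.09410, 0.02810).
The interval (-0.09410, 0.02810) contains 0, so the difference is not significant.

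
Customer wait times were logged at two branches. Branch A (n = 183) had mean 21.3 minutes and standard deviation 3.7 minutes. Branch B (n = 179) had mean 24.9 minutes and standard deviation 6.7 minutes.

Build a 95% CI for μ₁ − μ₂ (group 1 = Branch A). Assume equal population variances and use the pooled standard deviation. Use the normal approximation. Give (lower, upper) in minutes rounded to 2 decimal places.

(-4.71, -2.49)

Pooled variance s_p² = [182·3.7² + 178·6.7²] / (183+179−2) = 29.1167, so s_p = 5.3960.
SE_diff = s_p·√(1/n₁ + 1/n₂) = 5.3960·√(1/183 + 1/179) = 0.5672.
z* = 1.960; margin = 1.960 × 0.5672 = 1.1117.
Difference = 21.3 − 24.9 = -3.6000.
-3.6000 ± 1.1117 → (-4.71, -2.49).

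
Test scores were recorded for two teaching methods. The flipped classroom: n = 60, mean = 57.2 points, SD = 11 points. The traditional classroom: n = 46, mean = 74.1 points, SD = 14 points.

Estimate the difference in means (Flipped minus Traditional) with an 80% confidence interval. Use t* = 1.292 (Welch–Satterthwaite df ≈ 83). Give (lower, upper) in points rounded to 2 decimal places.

Standard errors of each mean: 11/√60 = 1.4201 and 14/√46 = 2.0642.
SE(x̄₁ − x̄₂) = √(1.4201² + 2.0642²) = 2.5055 for independent samples with unequal variances.
With t* = 1.292, the margin is 1.292 × 2.5055 = 3.2371.
x̄₁ − x̄₂ = 57.2 − 74.1 = -16.9000; the interval is -16.9000 ± 3.2371 = (-20.14, -13.66).

(-20.14, -13.66)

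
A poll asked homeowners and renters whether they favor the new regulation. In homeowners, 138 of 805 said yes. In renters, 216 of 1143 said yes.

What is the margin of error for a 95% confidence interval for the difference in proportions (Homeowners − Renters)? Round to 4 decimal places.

0.0345

Sample proportions: 138/805 = 0.1714, 216/1143 = 0.1890.
Each SE is √(p̂(1−p̂)/n): √(0.1714·0.8286/805) = 0.01328 and √(0.1890·0.8110/1143) = 0.01158.
SE(p̂₁ − p̂₂) = √(SE₁² + SE₂²) = √(0.0001763584 + 0.0001340964) = 0.01762, since the two samples are independent.
At 95% confidence z* = 1.960; margin = 1.960 × 0.01762 = 0.03454.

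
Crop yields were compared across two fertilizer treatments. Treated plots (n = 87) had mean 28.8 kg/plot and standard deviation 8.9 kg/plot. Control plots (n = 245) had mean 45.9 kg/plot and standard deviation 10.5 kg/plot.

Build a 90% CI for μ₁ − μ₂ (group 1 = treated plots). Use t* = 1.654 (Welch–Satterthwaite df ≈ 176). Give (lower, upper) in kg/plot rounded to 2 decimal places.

(-19.03, -15.17)

Standard errors of each mean: 8.9/√87 = 0.9542 and 10.5/√245 = 0.6708.
SE(x̄₁ − x̄₂) = √(0.9542² + 0.6708²) = 1.1664 for independent samples with unequal variances.
With t* = 1.654, the margin is 1.654 × 1.1664 = 1.9292.
x̄₁ − x̄₂ = 28.8 − 45.9 = -17.1000; the interval is -17.1000 ± 1.9292 = (-19.03, -15.17).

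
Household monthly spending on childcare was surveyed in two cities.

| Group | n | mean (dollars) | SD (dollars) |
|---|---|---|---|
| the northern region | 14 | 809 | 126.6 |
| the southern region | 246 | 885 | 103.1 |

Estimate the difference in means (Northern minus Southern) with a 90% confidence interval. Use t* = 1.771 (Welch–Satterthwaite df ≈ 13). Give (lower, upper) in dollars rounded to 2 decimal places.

(-137.04, -14.96)

SE₁ = s₁/√n₁ = 126.6/√14 = 33.8353; SE₂ = 103.1/√246 = 6.5734.
Independent samples, unequal variances: SE_diff = √(SE₁² + SE₂²) = √(1144.82752609 + 43.20958756) = 34.4679.
t* = 1.771, so margin of error = 1.771 × 34.4679 = 61.0427.
Difference in means = 809 − 885 = -76.0000.
-76.0000 ± 61.0427 → (-137.04, -14.96).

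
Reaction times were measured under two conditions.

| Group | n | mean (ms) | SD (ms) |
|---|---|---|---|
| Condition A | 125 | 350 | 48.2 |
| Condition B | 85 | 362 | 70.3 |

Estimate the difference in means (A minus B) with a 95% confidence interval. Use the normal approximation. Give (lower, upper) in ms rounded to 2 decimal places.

Per-group SEs: s₁/√n₁ = 48.2/√125 = 4.3111, s₂/√n₂ = 70.3/√85 = 7.6251.
Unpooled SE of the difference: √(18.58558321 + 58.14215001) = 8.7594.
Margin of error = z* · SE = 1.960 × 8.7594 = 17.1684.
x̄₁ − x̄₂ = 350 − 362 = -12.0000.
CI: -12.0000 ± 17.1684 = (-29.17, 5.17).

(-29.17, 5.17)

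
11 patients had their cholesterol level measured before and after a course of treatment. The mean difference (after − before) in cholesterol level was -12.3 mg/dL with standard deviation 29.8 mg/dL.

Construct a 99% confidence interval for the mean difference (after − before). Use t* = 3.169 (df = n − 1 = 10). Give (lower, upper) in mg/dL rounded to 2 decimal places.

(-40.77, 16.17)

This is a matched-pairs design, so SE = s_d/√n = 29.8/√11 = 8.9850.
Margin = 3.169 × 8.9850 = 28.4735; the interval is -12.3 ± 28.4735 = (-40.77, 16.17).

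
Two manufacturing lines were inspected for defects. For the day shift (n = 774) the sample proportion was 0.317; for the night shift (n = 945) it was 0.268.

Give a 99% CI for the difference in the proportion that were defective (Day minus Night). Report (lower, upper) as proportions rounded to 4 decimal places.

(-0.0079, 0.1059)

Each SE is √(p̂(1−p̂)/n): √(0.3170·0.6830/774) = 0.01673 and √(0.2680·0.7320/945) = 0.01441.
SE(p̂₁ − p̂₂) = √(SE₁² + SE₂²) = √(0.0002798929 + 0.0002076481) = 0.02208, since the two samples are independent.
At 99% confidence z* = 2.576; margin = 2.576 × 0.02208 = 0.05688.
The difference is 0.3170 − 0.2680 = 0.0490, so the interval is 0.0490 ± 0.05688 = (-0.0079, 0.1059).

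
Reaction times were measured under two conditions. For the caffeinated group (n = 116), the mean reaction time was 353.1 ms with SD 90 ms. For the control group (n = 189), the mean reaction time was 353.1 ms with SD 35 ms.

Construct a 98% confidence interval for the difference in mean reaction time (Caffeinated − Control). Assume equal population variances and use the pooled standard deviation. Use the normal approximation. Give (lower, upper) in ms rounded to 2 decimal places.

s_p = √[((n₁−1)s₁² + (n₂−1)s₂²)/(n₁+n₂−2)] = √[(115·90² + 188·35²)/303] = 61.9219.
SE = 61.9219·√(1/116 + 1/189) = 7.3036.
With z* = 2.326, margin = 2.326 × 7.3036 = 16.9882.
x̄₁ − x̄₂ = 353.1 − 353.1 = 0.0000; interval 0.0000 ± 16.9882 = (-16.99, 16.99).

(-16.99, 16.99)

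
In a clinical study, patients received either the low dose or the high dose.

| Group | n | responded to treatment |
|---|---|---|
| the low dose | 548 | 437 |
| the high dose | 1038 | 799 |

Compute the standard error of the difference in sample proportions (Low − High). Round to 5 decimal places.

0.02158

Sample proportions: 437/548 = 0.7974, 799/1038 = 0.7697.
Each SE is √(p̂(1−p̂)/n): √(0.7974·0.2026/548) = 0.01717 and √(0.7697·0.2303/1038) = 0.01307.
SE(p̂₁ − p̂₂) = √(SE₁² + SE₂²) = √(0.0002948089 + 0.0001708249) = 0.02158, since the two samples are independent.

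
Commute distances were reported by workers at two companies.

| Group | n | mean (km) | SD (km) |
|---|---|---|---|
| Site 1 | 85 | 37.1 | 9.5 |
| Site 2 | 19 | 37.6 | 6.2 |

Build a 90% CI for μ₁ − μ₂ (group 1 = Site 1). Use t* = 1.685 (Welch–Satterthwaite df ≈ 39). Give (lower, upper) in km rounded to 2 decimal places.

SE₁ = s₁/√n₁ = 9.5/√85 = 1.0304; SE₂ = 6.2/√19 = 1.4224.
Independent samples, unequal variances: SE_diff = √(SE₁² + SE₂²) = √(1.06172416 + 2.02322176) = 1.7564.
t* = 1.685, so margin of error = 1.685 × 1.7564 = 2.9595.
Difference in means = 37.1 − 37.6 = -0.5000.
-0.5000 ± 2.9595 → (-3.46, 2.46).

(-3.46, 2.46)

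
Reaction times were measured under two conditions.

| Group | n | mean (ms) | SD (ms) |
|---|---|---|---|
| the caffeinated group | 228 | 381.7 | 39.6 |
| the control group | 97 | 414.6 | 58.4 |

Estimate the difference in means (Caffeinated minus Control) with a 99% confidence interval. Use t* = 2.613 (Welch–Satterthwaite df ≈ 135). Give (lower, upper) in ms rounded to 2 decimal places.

(-49.84, -15.96)

Standard errors of each mean: 39.6/√228 = 2.6226 and 58.4/√97 = 5.9296.
SE(x̄₁ − x̄₂) = √(2.6226² + 5.9296²) = 6.4837 for independent samples with unequal variances.
With t* = 2.613, the margin is 2.613 × 6.4837 = 16.9419.
x̄₁ − x̄₂ = 381.7 − 414.6 = -32.9000; the interval is -32.9000 ± 16.9419 = (-49.84, -15.96).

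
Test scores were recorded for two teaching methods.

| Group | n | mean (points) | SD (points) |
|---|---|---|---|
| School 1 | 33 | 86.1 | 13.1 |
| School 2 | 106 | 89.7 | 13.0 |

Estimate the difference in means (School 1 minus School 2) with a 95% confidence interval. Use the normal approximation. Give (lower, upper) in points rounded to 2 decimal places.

SE₁ = s₁/√n₁ = 13.1/√33 = 2.2804; SE₂ = 13.0/√106 = 1.2627.
Independent samples, unequal variances: SE_diff = √(SE₁² + SE₂²) = √(5.20022416 + 1.59441129) = 2.6067.
z* = 1.960, so margin of error = 1.960 × 2.6067 = 5.1091.
Difference in means = 86.1 − 89.7 = -3.6000.
-3.6000 ± 5.1091 → (-8.71, 1.51).

(-8.71, 1.51)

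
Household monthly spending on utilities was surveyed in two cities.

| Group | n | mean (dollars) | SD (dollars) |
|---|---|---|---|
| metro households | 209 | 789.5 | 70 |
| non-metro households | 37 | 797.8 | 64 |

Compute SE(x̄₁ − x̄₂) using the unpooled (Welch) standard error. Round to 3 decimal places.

Per-group SEs: s₁/√n₁ = 70/√209 = 4.8420, s₂/√n₂ = 64/√37 = 10.5215.
Unpooled SE of the difference: √(23.444964 + 110.70196225) = 11.5822.

11.582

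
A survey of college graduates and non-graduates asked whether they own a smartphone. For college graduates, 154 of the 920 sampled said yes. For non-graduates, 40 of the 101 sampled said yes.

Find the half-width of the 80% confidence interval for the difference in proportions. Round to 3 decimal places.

0.064

p̂₁ = 154/920 = 0.1674 and p̂₂ = 40/101 = 0.3960.
SE₁ = √(p̂₁(1−p̂₁)/n₁) = √(0.1674·0.8326/920) = 0.01231; SE₂ = √(0.3960·0.6040/101) = 0.04866.
Independent samples: SE of the difference = √(SE₁² + SE₂²) = √(0.0001515361 + 0.0023677956) = 0.05019.
z* for 80% confidence is 1.282, so the margin of error is 1.282 × 0.05019 = 0.06434.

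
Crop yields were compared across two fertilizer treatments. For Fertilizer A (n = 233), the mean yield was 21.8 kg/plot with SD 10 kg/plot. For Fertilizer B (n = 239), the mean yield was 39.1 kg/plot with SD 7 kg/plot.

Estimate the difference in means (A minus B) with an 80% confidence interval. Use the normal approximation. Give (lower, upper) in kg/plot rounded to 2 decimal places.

(-18.32, -16.28)

Per-group SEs: s₁/√n₁ = 10/√233 = 0.6551, s₂/√n₂ = 7/√239 = 0.4528.
Unpooled SE of the difference: √(0.42915601 + 0.20502784) = 0.7964.
Margin of error = z* · SE = 1.282 × 0.7964 = 1.0210.
x̄₁ − x̄₂ = 21.8 − 39.1 = -17.3000.
CI: -17.3000 ± 1.0210 = (-18.32, -16.28).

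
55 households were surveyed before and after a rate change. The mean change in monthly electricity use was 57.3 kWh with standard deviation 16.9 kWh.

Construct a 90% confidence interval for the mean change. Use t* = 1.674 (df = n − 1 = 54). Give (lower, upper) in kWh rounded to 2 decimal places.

(53.49, 61.11)

This is a matched-pairs design, so SE = s_d/√n = 16.9/√55 = 2.2788.
Margin = 1.674 × 2.2788 = 3.8147; the interval is 57.3 ± 3.8147 = (53.49, 61.11).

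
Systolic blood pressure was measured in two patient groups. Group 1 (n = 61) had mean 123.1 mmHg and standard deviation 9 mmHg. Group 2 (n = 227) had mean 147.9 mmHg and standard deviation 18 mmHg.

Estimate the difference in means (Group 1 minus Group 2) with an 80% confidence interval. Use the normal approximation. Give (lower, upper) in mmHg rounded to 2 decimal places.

SE₁ = s₁/√n₁ = 9/√61 = 1.1523; SE₂ = 18/√227 = 1.1947.
Independent samples, unequal variances: SE_diff = √(SE₁² + SE₂²) = √(1.32779529 + 1.42730809) = 1.6599.
z* = 1.282, so margin of error = 1.282 × 1.6599 = 2.1280.
Difference in means = 123.1 − 147.9 = -24.8000.
-24.8000 ± 2.1280 → (-26.93, -22.67).

(-26.93, -22.67)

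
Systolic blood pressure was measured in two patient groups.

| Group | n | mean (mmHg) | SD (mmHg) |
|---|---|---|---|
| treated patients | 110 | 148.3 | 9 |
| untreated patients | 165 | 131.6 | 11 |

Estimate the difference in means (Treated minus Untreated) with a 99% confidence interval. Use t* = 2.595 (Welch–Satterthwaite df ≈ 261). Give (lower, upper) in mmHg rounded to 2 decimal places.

Per-group SEs: s₁/√n₁ = 9/√110 = 0.8581, s₂/√n₂ = 11/√165 = 0.8563.
Unpooled SE of the difference: √(0.73633561 + 0.73324969) = 1.2123.
Margin of error = t* · SE = 2.595 × 1.2123 = 3.1459.
x̄₁ − x̄₂ = 148.3 − 131.6 = 16.7000.
CI: 16.7000 ± 3.1459 = (13.55, 19.85).

(13.55, 19.85)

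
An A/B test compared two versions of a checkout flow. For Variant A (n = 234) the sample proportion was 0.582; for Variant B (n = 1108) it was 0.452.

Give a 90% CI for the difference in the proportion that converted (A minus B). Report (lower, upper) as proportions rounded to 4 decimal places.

(0.0715, 0.1885)

SE₁ = √(p̂₁(1−p̂₁)/n₁) = √(0.5820·0.4180/234) = 0.03224; SE₂ = √(0.4520·0.5480/1108) = 0.01495.
Independent samples: SE of the difference = √(SE₁² + SE₂²) = √(0.0010394176 + 0.0002235025) = 0.03554.
z* for 90% confidence is 1.645, so the margin of error is 1.645 × 0.03554 = 0.05846.
Point estimate p̂₁ − p̂₂ = 0.5820 − 0.4520 = 0.1300.
0.1300 ± 0.05846 → (0.0715, 0.1885).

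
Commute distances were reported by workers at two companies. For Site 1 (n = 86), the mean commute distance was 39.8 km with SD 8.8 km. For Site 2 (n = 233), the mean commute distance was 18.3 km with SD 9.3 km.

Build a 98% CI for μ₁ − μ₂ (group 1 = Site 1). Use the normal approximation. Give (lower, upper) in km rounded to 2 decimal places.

(18.88, 24.12)

Standard errors of each mean: 8.8/√86 = 0.9489 and 9.3/√233 = 0.6093.
SE(x̄₁ − x̄₂) = √(0.9489² + 0.6093²) = 1.1277 for independent samples with unequal variances.
With z* = 2.326, the margin is 2.326 × 1.1277 = 2.6230.
x̄₁ − x̄₂ = 39.8 − 18.3 = 21.5000; the interval is 21.5000 ± 2.6230 = (18.88, 24.12).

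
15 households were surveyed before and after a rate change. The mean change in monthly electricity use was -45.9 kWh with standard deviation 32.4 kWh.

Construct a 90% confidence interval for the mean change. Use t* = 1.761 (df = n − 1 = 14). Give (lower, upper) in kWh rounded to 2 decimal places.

This is a matched-pairs design, so SE = s_d/√n = 32.4/√15 = 8.3656.
Margin = 1.761 × 8.3656 = 14.7318; the interval is -45.9 ± 14.7318 = (-60.63, -31.17).

(-60.63, -31.17)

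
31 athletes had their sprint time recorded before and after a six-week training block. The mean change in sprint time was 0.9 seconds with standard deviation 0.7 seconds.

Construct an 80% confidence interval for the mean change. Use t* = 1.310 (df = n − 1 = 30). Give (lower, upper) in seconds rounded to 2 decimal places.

Paired design: SE = s_d/√n = 0.7/√31 = 0.1257.
t* = 1.310; margin of error = 1.310 × 0.1257 = 0.1647.
0.9 ± 0.1647 → (0.74, 1.06).

(0.74, 1.06)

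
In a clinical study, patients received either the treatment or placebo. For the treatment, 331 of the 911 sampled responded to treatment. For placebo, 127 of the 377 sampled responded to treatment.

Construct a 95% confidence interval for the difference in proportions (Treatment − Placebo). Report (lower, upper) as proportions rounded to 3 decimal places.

(-0.031, 0.083)

Sample proportions: 331/911 = 0.3633, 127/377 = 0.3369.
Each SE is √(p̂(1−p̂)/n): √(0.3633·0.6367/911) = 0.01593 and √(0.3369·0.6631/377) = 0.02434.
SE(p̂₁ − p̂₂) = √(SE₁² + SE₂²) = √(0.0002537649 + 0.0005924356) = 0.02909, since the two samples are independent.
At 95% confidence z* = 1.960; margin = 1.960 × 0.02909 = 0.05702.
The difference is 0.3633 − 0.3369 = 0.0264, so the interval is 0.0264 ± 0.05702 = (-0.031, 0.083).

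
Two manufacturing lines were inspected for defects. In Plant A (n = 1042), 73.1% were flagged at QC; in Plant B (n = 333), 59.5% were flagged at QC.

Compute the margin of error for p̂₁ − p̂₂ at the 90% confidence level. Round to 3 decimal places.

0.050

Each SE is √(p̂(1−p̂)/n): √(0.7310·0.2690/1042) = 0.01374 and √(0.5950·0.4050/333) = 0.02690.
SE(p̂₁ − p̂₂) = √(SE₁² + SE₂²) = √(0.0001887876 + 0.00072361) = 0.03021, since the two samples are independent.
At 90% confidence z* = 1.645; margin = 1.645 × 0.03021 = 0.04970.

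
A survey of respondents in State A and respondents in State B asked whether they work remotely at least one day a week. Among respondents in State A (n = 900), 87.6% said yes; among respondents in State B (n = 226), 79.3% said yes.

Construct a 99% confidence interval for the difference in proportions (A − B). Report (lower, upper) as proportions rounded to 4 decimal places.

SE₁ = √(p̂₁(1−p̂₁)/n₁) = √(0.8760·0.1240/900) = 0.01099; SE₂ = √(0.7930·0.2070/226) = 0.02695.
Independent samples: SE of the difference = √(SE₁² + SE₂²) = √(0.0001207801 + 0.0007263025) = 0.02910.
z* for 99% confidence is 2.576, so the margin of error is 2.576 × 0.02910 = 0.07496.
Point estimate p̂₁ − p̂₂ = 0.8760 − 0.7930 = 0.0830.
0.0830 ± 0.07496 → (0.0080, 0.1580).

(0.0080, 0.1580)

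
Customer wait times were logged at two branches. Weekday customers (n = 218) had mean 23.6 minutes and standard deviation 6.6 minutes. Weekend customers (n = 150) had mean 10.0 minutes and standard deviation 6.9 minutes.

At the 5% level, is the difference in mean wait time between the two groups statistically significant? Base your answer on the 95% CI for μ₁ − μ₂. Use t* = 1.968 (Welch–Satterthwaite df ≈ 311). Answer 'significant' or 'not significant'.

Per-group SEs: s₁/√n₁ = 6.6/√218 = 0.4470, s₂/√n₂ = 6.9/√150 = 0.5634.
Unpooled SE of the difference: √(0.199809 + 0.31741956) = 0.7192.
Margin of error = t* · SE = 1.968 × 0.7192 = 1.4154.
x̄₁ − x̄₂ = 23.6 − 10.0 = 13.6000.
CI: 13.6000 ± 1.4154 = (12.1846, 15.0154).
The interval (12.1846, 15.0154) does not contain 0, so the difference is significant.

significant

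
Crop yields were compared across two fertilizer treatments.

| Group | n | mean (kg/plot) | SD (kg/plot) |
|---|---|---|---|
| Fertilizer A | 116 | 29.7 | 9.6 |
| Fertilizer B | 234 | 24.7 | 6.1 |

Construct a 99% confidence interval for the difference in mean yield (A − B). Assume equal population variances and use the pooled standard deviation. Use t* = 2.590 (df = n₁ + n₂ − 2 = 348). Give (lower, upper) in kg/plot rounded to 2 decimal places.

Pooled variance s_p² = [115·9.6² + 233·6.1²] / (116+234−2) = 55.3688, so s_p = 7.4410.
SE_diff = s_p·√(1/n₁ + 1/n₂) = 7.4410·√(1/116 + 1/234) = 0.8449.
t* = 2.590; margin = 2.590 × 0.8449 = 2.1883.
Difference = 29.7 − 24.7 = 5.0000.
5.0000 ± 2.1883 → (2.81, 7.19).

(2.81, 7.19)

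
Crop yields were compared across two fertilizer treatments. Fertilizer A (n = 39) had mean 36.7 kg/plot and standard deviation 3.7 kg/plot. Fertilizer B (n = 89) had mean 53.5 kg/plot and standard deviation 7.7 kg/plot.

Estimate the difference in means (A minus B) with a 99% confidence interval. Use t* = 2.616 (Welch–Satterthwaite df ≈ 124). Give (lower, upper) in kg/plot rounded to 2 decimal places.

Standard errors of each mean: 3.7/√39 = 0.5925 and 7.7/√89 = 0.8162.
SE(x̄₁ − x̄₂) = √(0.5925² + 0.8162²) = 1.0086 for independent samples with unequal variances.
With t* = 2.616, the margin is 2.616 × 1.0086 = 2.6385.
x̄₁ − x̄₂ = 36.7 − 53.5 = -16.8000; the interval is -16.8000 ± 2.6385 = (-19.44, -14.16).

(-19.44, -14.16)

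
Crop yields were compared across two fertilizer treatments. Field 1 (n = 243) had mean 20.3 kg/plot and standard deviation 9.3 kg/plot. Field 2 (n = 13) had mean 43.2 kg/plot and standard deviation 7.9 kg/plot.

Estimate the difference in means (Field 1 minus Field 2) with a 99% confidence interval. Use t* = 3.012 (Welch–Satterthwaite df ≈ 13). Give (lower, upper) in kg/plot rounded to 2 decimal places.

(-29.74, -16.06)

SE₁ = s₁/√n₁ = 9.3/√243 = 0.5966; SE₂ = 7.9/√13 = 2.1911.
Independent samples, unequal variances: SE_diff = √(SE₁² + SE₂²) = √(0.35593156 + 4.80091921) = 2.2709.
t* = 3.012, so margin of error = 3.012 × 2.2709 = 6.8400.
Difference in means = 20.3 − 43.2 = -22.9000.
-22.9000 ± 6.8400 → (-29.74, -16.06).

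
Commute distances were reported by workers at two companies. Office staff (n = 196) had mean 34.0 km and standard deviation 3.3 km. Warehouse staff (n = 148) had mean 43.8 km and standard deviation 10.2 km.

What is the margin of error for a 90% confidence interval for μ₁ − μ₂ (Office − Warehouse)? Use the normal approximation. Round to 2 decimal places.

1.43

SE₁ = s₁/√n₁ = 3.3/√196 = 0.2357; SE₂ = 10.2/√148 = 0.8384.
Independent samples, unequal variances: SE_diff = √(SE₁² + SE₂²) = √(0.05555449 + 0.70291456) = 0.8709.
z* = 1.645, so margin of error = 1.645 × 0.8709 = 1.4326.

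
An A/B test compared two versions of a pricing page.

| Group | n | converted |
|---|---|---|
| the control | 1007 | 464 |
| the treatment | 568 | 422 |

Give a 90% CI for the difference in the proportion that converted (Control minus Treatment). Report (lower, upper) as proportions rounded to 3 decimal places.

(-0.322, -0.242)

Sample proportions: 464/1007 = 0.4608, 422/568 = 0.7430.
Each SE is √(p̂(1−p̂)/n): √(0.4608·0.5392/1007) = 0.01571 and √(0.7430·0.2570/568) = 0.01834.
SE(p̂₁ − p̂₂) = √(SE₁² + SE₂²) = √(0.0002468041 + 0.0003363556) = 0.02415, since the two samples are independent.
At 90% confidence z* = 1.645; margin = 1.645 × 0.02415 = 0.03973.
The difference is 0.4608 − 0.7430 = -0.2822, so the interval is -0.2822 ± 0.03973 = (-0.322, -0.242).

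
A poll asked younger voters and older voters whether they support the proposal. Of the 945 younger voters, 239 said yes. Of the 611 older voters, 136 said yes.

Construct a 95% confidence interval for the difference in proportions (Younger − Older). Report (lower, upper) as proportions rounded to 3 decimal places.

First, p̂₁ = 239/945 = 0.2529; p̂₂ = 136/611 = 0.2226.
The two standard errors are √(0.2529×0.7471/945) = 0.01414 and √(0.2226×0.7774/611) = 0.01683.
Because the samples are independent, SE_diff = √(0.01414² + 0.01683²) = 0.02198.
Using z* = 1.960 for 95%, ME = 1.960 × 0.02198 = 0.04308.
p̂₁ − p̂₂ = 0.0303; interval 0.0303 ± 0.04308 gives (-0.013, 0.073).

(-0.013, 0.073)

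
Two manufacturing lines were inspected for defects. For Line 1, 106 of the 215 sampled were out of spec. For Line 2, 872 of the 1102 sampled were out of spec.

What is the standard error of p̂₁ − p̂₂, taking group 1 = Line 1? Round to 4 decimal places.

0.0362

p̂₁ = 106/215 = 0.4930 and p̂₂ = 872/1102 = 0.7913.
SE₁ = √(p̂₁(1−p̂₁)/n₁) = √(0.4930·0.5070/215) = 0.03410; SE₂ = √(0.7913·0.2087/1102) = 0.01224.
Independent samples: SE of the difference = √(SE₁² + SE₂²) = √(0.00116281 + 0.0001498176) = 0.03623.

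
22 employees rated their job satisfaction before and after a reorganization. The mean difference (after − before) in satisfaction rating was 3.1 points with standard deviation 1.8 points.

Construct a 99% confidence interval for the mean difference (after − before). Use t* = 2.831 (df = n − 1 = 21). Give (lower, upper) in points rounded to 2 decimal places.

(2.01, 4.19)

This is a matched-pairs design, so SE = s_d/√n = 1.8/√22 = 0.3838.
Margin = 2.831 × 0.3838 = 1.0865; the interval is 3.1 ± 1.0865 = (2.01, 4.19).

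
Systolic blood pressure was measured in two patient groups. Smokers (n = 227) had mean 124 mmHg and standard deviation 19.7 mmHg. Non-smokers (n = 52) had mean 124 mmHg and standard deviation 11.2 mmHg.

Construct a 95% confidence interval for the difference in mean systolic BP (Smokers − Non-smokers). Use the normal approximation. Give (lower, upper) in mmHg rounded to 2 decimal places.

SE₁ = s₁/√n₁ = 19.7/√227 = 1.3075; SE₂ = 11.2/√52 = 1.5532.
Independent samples, unequal variances: SE_diff = √(SE₁² + SE₂²) = √(1.70955625 + 2.41243024) = 2.0303.
z* = 1.960, so margin of error = 1.960 × 2.0303 = 3.9794.
Difference in means = 124 − 124 = 0.0000.
0.0000 ± 3.9794 → (-3.98, 3.98).

(-3.98, 3.98)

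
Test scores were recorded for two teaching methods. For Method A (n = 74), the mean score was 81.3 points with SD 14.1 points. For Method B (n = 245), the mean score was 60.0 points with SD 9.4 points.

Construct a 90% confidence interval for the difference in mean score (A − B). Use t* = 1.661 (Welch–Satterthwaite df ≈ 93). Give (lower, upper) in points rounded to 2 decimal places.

SE₁ = s₁/√n₁ = 14.1/√74 = 1.6391; SE₂ = 9.4/√245 = 0.6005.
Independent samples, unequal variances: SE_diff = √(SE₁² + SE₂²) = √(2.68664881 + 0.36060025) = 1.7456.
t* = 1.661, so margin of error = 1.661 × 1.7456 = 2.8994.
Difference in means = 81.3 − 60.0 = 21.3000.
21.3000 ± 2.8994 → (18.40, 24.20).

(18.40, 24.20)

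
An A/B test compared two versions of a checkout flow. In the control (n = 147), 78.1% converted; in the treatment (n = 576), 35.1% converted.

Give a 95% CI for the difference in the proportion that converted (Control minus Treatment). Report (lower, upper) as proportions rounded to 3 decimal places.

The two standard errors are √(0.7810×0.2190/147) = 0.03411 and √(0.3510×0.6490/576) = 0.01989.
Because the samples are independent, SE_diff = √(0.03411² + 0.01989²) = 0.03949.
Using z* = 1.960 for 95%, ME = 1.960 × 0.03949 = 0.07740.
p̂₁ − p̂₂ = 0.4300; interval 0.4300 ± 0.07740 gives (0.353, 0.507).

(0.353, 0.507)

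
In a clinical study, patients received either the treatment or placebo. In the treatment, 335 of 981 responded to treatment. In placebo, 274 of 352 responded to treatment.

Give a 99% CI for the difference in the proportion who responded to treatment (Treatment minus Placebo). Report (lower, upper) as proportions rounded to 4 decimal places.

(-0.5060, -0.3678)

p̂₁ = 335/981 = 0.3415 and p̂₂ = 274/352 = 0.7784.
SE₁ = √(p̂₁(1−p̂₁)/n₁) = √(0.3415·0.6585/981) = 0.01514; SE₂ = √(0.7784·0.2216/352) = 0.02214.
Independent samples: SE of the difference = √(SE₁² + SE₂²) = √(0.0002292196 + 0.0004901796) = 0.02682.
z* for 99% confidence is 2.576, so the margin of error is 2.576 × 0.02682 = 0.06909.
Point estimate p̂₁ − p̂₂ = 0.3415 − 0.7784 = -0.4369.
-0.4369 ± 0.06909 → (-0.5060, -0.3678).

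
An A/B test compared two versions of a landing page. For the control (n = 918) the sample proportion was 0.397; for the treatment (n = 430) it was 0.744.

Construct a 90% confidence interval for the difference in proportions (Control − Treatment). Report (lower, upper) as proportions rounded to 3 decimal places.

(-0.391, -0.303)

Each SE is √(p̂(1−p̂)/n): √(0.3970·0.6030/918) = 0.01615 and √(0.7440·0.2560/430) = 0.02105.
SE(p̂₁ − p̂₂) = √(SE₁² + SE₂²) = √(0.0002608225 + 0.0004431025) = 0.02653, since the two samples are independent.
At 90% confidence z* = 1.645; margin = 1.645 × 0.02653 = 0.04364.
The difference is 0.3970 − 0.7440 = -0.3470, so the interval is -0.3470 ± 0.04364 = (-0.391, -0.303).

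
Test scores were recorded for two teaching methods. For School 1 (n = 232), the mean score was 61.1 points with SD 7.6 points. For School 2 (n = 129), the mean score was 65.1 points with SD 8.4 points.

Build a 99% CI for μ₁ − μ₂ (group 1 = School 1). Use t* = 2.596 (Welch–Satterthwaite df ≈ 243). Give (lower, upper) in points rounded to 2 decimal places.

(-6.32, -1.68)

Per-group SEs: s₁/√n₁ = 7.6/√232 = 0.4990, s₂/√n₂ = 8.4/√129 = 0.7396.
Unpooled SE of the difference: √(0.249001 + 0.54700816) = 0.8922.
Margin of error = t* · SE = 2.596 × 0.8922 = 2.3162.
x̄₁ − x̄₂ = 61.1 − 65.1 = -4.0000.
CI: -4.0000 ± 2.3162 = (-6.32, -1.68).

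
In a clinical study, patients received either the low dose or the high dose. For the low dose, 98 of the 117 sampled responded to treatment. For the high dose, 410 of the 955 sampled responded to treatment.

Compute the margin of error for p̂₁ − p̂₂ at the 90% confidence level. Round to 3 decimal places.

0.062

First, p̂₁ = 98/117 = 0.8376; p̂₂ = 410/955 = 0.4293.
The two standard errors are √(0.8376×0.1624/117) = 0.03410 and √(0.4293×0.5707/955) = 0.01602.
Because the samples are independent, SE_diff = √(0.03410² + 0.01602²) = 0.03768.
Using z* = 1.645 for 90%, ME = 1.645 × 0.03768 = 0.06198.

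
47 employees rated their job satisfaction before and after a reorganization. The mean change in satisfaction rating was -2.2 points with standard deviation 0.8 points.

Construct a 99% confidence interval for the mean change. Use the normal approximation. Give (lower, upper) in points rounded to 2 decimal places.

Paired design: SE = s_d/√n = 0.8/√47 = 0.1167.
z* = 2.576; margin of error = 2.576 × 0.1167 = 0.3006.
-2.2 ± 0.3006 → (-2.50, -1.90).

(-2.50, -1.90)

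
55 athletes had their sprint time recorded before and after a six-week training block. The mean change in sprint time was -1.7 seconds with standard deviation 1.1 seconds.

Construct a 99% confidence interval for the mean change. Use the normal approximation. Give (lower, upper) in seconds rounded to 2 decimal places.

(-2.08, -1.32)

This is a matched-pairs design, so SE = s_d/√n = 1.1/√55 = 0.1483.
Margin = 2.576 × 0.1483 = 0.3820; the interval is -1.7 ± 0.3820 = (-2.08, -1.32).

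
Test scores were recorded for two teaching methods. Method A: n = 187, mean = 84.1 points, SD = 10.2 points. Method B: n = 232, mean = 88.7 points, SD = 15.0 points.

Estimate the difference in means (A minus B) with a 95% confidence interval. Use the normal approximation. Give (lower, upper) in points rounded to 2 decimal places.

(-7.02, -2.18)

Standard errors of each mean: 10.2/√187 = 0.7459 and 15.0/√232 = 0.9848.
SE(x̄₁ − x̄₂) = √(0.7459² + 0.9848²) = 1.2354 for independent samples with unequal variances.
With z* = 1.960, the margin is 1.960 × 1.2354 = 2.4214.
x̄₁ − x̄₂ = 84.1 − 88.7 = -4.6000; the interval is -4.6000 ± 2.4214 = (-7.02, -2.18).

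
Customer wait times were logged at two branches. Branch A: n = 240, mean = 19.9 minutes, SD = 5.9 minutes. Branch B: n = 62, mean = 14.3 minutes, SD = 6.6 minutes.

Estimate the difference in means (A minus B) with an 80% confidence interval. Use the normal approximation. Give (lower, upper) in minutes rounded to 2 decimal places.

SE₁ = s₁/√n₁ = 5.9/√240 = 0.3808; SE₂ = 6.6/√62 = 0.8382.
Independent samples, unequal variances: SE_diff = √(SE₁² + SE₂²) = √(0.14500864 + 0.70257924) = 0.9206.
z* = 1.282, so margin of error = 1.282 × 0.9206 = 1.1802.
Difference in means = 19.9 − 14.3 = 5.6000.
5.6000 ± 1.1802 → (4.42, 6.78).

(4.42, 6.78)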